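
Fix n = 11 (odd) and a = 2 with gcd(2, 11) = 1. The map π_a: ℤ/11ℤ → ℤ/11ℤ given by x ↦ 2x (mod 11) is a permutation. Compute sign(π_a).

Orbit of 9 under x↦2x: [9, 7, 3, 6, 1, 2, 4]… (length divides ord_11(2)).
Cycle lengths of π_2 on ℤ/11ℤ: [10, 1]; 2 cycles in total.
n − c = 11 − 2 = 9; sign = (−1)^9 = -1.
Zolotarev: (2|11) = -1, matching the cycle-count sign.

-1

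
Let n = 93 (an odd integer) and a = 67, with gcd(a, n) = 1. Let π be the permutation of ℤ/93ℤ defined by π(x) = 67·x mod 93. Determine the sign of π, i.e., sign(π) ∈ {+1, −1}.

+1

Trace 25: π^k(25) = [25, 1, 67] for k=0..2.
The orbit structure of x ↦ 67x mod 93: 33 orbits of sizes [3, 3, 3, 3, 3, 3, 3, 3, 3, 3, 3, 3, 3, 3, 3, 3, 3, 3, 3, 3, 3, 3, 3, 3, 3, 3, 3, 3, 3, 3, 1, 1, 1].
sign(π) = (−1)^{n − #cycles} = (−1)^{93−33} = (−1)^60 = +1.
The Jacobi symbol (67|93) = +1 (Zolotarev) agrees.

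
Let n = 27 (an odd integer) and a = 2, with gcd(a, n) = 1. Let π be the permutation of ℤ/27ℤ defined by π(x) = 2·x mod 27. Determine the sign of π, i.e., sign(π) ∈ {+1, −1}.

-1

Trace 20: π^k(20) = [20, 13, 26, 25, 23, 19, 11] for k=0..6.
4 cycles of lengths [18, 6, 2, 1].
With 4 cycles on 27 points, sign = (−1)^{27−4} = -1.
Via Zolotarev, sign(π_{2}) = (2|27) = -1.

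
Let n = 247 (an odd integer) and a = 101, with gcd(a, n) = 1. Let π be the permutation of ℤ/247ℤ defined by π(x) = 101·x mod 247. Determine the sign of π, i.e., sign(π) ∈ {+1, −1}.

Start at x=237: 237 → 225 → 1 → 101 → 74 → 64 → 42 → … (one orbit).
17 cycles of lengths [18, 18, 18, 18, 18, 18, 18, 18, 18, 18, 18, 18, 9, 9, 6, 6, 1].
sign(π) = (−1)^{n − #cycles} = (−1)^{247−17} = (−1)^230 = +1.
Via Zolotarev, sign(π_{101}) = (101|247) = +1.

+1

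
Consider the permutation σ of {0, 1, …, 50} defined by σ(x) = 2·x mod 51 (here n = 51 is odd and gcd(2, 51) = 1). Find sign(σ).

-1

Orbit of 13 under x↦2x: [13, 26, 1, 2, 4, 8, 16]… (length divides ord_51(2)).
Decompose π into cycles: lengths [8, 8, 8, 8, 8, 8, 2, 1] (8 cycles, including the fixed point 0).
With 8 cycles on 51 points, sign = (−1)^{51−8} = -1.
(2|51)_J = -1 (Zolotarev's lemma cross-check).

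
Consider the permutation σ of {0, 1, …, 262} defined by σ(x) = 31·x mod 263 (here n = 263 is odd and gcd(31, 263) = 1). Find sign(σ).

+1

Orbit of 218 under x↦31x: [218, 183, 150, 179, 26, 17, 1]… (length divides ord_263(31)).
3 cycles of lengths [131, 131, 1].
sign(π) = (−1)^{n − #cycles} = (−1)^{263−3} = (−1)^260 = +1.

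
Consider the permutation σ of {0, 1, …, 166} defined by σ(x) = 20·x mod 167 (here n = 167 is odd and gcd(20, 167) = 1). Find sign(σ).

Orbit of 3 under x↦20x: [3, 60, 31, 119, 42, 5, 100]… (length divides ord_167(20)).
The orbit structure of x ↦ 20x mod 167: 2 orbits of sizes [166, 1].
With 2 cycles on 167 points, sign = (−1)^{167−2} = -1.

-1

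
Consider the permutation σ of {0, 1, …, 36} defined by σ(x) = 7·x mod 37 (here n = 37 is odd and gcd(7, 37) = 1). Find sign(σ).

+1

Trace 10: π^k(10) = [10, 33, 9, 26, 34, 16, 1] for k=0..6.
The orbit structure of x ↦ 7x mod 37: 5 orbits of sizes [9, 9, 9, 9, 1].
n − c = 37 − 5 = 32; sign = (−1)^32 = +1.
Via Zolotarev, sign(π_{7}) = (7|37) = +1.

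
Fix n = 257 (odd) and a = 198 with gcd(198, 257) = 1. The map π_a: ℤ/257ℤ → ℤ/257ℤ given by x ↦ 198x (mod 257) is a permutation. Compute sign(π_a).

+1

Trace 18: π^k(18) = [18, 223, 207, 123, 196, 1, 198] for k=0..6.
Cycle lengths of π_198 on ℤ/257ℤ: [128, 128, 1]; 3 cycles in total.
3 cycles on 257: each ℓ→(−1)^(ℓ−1), product (−1)^254 = +1.
Zolotarev: (198|257) = +1, matching the cycle-count sign.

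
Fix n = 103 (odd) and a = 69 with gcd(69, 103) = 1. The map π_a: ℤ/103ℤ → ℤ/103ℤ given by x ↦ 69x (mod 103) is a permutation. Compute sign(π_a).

-1

Orbit of 100 under x↦69x: [100, 102, 34, 80, 61, 89, 64]… (length divides ord_103(69)).
Cycle lengths of π_69 on ℤ/103ℤ: [34, 34, 34, 1]; 4 cycles in total.
103 − 4 = 99 transpositions; sign(π) = (−1)^99 = -1.
The Jacobi symbol (69|103) = -1 (Zolotarev) agrees.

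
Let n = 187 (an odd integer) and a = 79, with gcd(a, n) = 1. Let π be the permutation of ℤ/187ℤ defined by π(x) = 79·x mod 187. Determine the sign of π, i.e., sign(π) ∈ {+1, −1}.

Start at x=164: 164 → 53 → 73 → 157 → 61 → 144 → 156 → … (one orbit).
Cycle type of π: 80×2 + 16 + 10 + 1; total 5 cycles.
Σ(ℓ_i−1) = 187−5 = 182; sign = (−1)^182 = +1.

+1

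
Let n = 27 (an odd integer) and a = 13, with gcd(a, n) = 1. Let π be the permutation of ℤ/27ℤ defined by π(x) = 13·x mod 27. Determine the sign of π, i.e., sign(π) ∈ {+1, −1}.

+1

Orbit of 16 under x↦13x: [16, 19, 4, 25, 1, 13, 7]… (length divides ord_27(13)).
Cycle type of π: 9×2 + 3×2 + 1×3; total 7 cycles.
sign(π) = (−1)^{n − #cycles} = (−1)^{27−7} = (−1)^20 = +1.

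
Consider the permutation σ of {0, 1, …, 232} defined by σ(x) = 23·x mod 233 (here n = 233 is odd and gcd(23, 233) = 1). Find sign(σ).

+1

Orbit of 38 under x↦23x: [38, 175, 64, 74, 71, 2, 46]… (length divides ord_233(23)).
9 cycles of lengths [29, 29, 29, 29, 29, 29, 29, 29, 1].
With 9 cycles on 233 points, sign = (−1)^{233−9} = +1.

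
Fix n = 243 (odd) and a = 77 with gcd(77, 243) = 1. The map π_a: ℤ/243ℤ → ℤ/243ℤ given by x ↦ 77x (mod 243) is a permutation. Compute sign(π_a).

-1

Orbit of 94 under x↦77x: [94, 191, 127, 59, 169, 134, 112]… (length divides ord_243(77)).
Decompose π into cycles: lengths [162, 54, 18, 6, 2, 1] (6 cycles, including the fixed point 0).
6 cycles on 243: each ℓ→(−1)^(ℓ−1), product (−1)^237 = -1.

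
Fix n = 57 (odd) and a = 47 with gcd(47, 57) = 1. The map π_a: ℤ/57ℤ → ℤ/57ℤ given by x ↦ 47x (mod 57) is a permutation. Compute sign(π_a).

Trace 16: π^k(16) = [16, 11, 4, 17, 1, 47, 43] for k=0..6.
The orbit structure of x ↦ 47x mod 57: 6 orbits of sizes [18, 18, 9, 9, 2, 1].
57 − 6 = 51 transpositions; sign(π) = (−1)^51 = -1.

-1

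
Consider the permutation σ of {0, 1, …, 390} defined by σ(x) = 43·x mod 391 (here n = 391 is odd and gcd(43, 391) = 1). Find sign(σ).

Orbit of 55 under x↦43x: [55, 19, 35, 332, 200, 389, 305]… (length divides ord_391(43)).
Decompose π into cycles: lengths [88, 88, 88, 88, 22, 8, 8, 1] (8 cycles, including the fixed point 0).
n − c = 391 − 8 = 383; sign = (−1)^383 = -1.
(43|391)_J = -1 (Zolotarev's lemma cross-check).

-1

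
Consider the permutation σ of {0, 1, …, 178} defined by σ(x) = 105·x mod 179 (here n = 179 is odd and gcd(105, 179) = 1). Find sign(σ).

Orbit of 121 under x↦105x: [121, 175, 117, 113, 51, 164, 36]… (length divides ord_179(105)).
Cycle type of π: 178 + 1; total 2 cycles.
sign(π) = (−1)^{n − #cycles} = (−1)^{179−2} = (−1)^177 = -1.

-1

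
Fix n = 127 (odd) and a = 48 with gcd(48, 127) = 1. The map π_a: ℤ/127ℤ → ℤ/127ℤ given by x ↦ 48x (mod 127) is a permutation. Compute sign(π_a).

Start at x=65: 65 → 72 → 27 → 26 → 105 → 87 → 112 → … (one orbit).
Decompose π into cycles: lengths [126, 1] (2 cycles, including the fixed point 0).
n − c = 127 − 2 = 125; sign = (−1)^125 = -1.
The Jacobi symbol (48|127) = -1 (Zolotarev) agrees.

-1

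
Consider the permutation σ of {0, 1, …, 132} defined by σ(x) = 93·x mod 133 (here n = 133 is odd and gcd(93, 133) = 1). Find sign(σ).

Trace 16: π^k(16) = [16, 25, 64, 100, 123, 1, 93] for k=0..6.
Cycle type of π: 9×14 + 3×2 + 1; total 17 cycles.
With 17 cycles on 133 points, sign = (−1)^{133−17} = +1.

+1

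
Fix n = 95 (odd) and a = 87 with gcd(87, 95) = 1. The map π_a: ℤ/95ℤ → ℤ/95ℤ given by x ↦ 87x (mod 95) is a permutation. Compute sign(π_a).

Orbit of 77 under x↦87x: [77, 49, 83, 1, 87, 64, 58]… (length divides ord_95(87)).
14 cycles of lengths [12, 12, 12, 12, 12, 12, 4, 3, 3, 3, 3, 3, 3, 1].
With 14 cycles on 95 points, sign = (−1)^{95−14} = -1.

-1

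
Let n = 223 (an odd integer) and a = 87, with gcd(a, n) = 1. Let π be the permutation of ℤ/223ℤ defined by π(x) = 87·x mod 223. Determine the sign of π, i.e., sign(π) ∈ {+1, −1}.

-1

Trace 132: π^k(132) = [132, 111, 68, 118, 8, 27, 119] for k=0..6.
Cycle lengths of π_87 on ℤ/223ℤ: [74, 74, 74, 1]; 4 cycles in total.
223 − 4 = 219 transpositions; sign(π) = (−1)^219 = -1.
Zolotarev: (87|223) = -1, matching the cycle-count sign.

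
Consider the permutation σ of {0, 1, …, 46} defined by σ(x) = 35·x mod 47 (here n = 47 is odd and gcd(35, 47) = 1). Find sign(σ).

Start at x=42: 42 → 13 → 32 → 39 → 2 → 23 → 6 → … (one orbit).
2 cycles of lengths [46, 1].
n − c = 47 − 2 = 45; sign = (−1)^45 = -1.
Zolotarev: (35|47) = -1, matching the cycle-count sign.

-1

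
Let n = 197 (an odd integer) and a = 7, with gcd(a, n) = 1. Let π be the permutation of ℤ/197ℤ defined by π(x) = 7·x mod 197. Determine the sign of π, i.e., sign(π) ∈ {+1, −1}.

+1

Start at x=193: 193 → 169 → 1 → 7 → 49 → 146 → 37 → … (one orbit).
Decompose π into cycles: lengths [98, 98, 1] (3 cycles, including the fixed point 0).
sign(π) = (−1)^{n − #cycles} = (−1)^{197−3} = (−1)^194 = +1.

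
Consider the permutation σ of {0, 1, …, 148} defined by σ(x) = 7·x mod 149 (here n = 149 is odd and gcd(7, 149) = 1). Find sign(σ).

Start at x=133: 133 → 37 → 110 → 25 → 26 → 33 → 82 → … (one orbit).
Decompose π into cycles: lengths [74, 74, 1] (3 cycles, including the fixed point 0).
With 3 cycles on 149 points, sign = (−1)^{149−3} = +1.

+1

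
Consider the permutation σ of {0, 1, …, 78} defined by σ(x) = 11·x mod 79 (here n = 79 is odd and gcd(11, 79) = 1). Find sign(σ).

+1

Start at x=11: 11 → 42 → 67 → 26 → 49 → 65 → 4 → … (one orbit).
Decompose π into cycles: lengths [39, 39, 1] (3 cycles, including the fixed point 0).
With 3 cycles on 79 points, sign = (−1)^{79−3} = +1.
Zolotarev: (11|79) = +1, matching the cycle-count sign.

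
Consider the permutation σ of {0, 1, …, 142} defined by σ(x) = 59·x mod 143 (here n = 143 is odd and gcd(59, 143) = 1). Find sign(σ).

-1

Orbit of 108 under x↦59x: [108, 80, 1, 59, 49, 31, 113]… (length divides ord_143(59)).
The orbit structure of x ↦ 59x mod 143: 6 orbits of sizes [60, 60, 12, 5, 5, 1].
Σ(ℓ_i−1) = 143−6 = 137; sign = (−1)^137 = -1.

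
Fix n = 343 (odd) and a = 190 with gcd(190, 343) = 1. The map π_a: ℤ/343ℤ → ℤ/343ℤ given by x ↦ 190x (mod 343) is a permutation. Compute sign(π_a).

Start at x=36: 36 → 323 → 316 → 15 → 106 → 246 → 92 → … (one orbit).
The orbit structure of x ↦ 190x mod 343: 19 orbits of sizes [49, 49, 49, 49, 49, 49, 7, 7, 7, 7, 7, 7, 1, 1, 1, 1, 1, 1, 1].
With 19 cycles on 343 points, sign = (−1)^{343−19} = +1.

+1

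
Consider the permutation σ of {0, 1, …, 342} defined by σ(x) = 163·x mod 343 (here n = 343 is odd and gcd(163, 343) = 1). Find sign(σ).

Trace 37: π^k(37) = [37, 200, 15, 44, 312, 92, 247] for k=0..6.
π_163 has 7 disjoint cycles with lengths [147, 147, 21, 21, 3, 3, 1] on {0,…,342}.
n − c = 343 − 7 = 336; sign = (−1)^336 = +1.
(163|343)_J = +1 (Zolotarev's lemma cross-check).

+1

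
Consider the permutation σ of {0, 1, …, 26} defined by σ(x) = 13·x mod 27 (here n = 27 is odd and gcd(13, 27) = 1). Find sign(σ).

+1

Trace 1: π^k(1) = [1, 13, 7, 10, 22, 16, 19] for k=0..6.
The orbit structure of x ↦ 13x mod 27: 7 orbits of sizes [9, 9, 3, 3, 1, 1, 1].
With 7 cycles on 27 points, sign = (−1)^{27−7} = +1.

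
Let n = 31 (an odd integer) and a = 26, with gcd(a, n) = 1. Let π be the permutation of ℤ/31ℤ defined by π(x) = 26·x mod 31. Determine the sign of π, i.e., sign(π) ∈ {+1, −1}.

Start at x=30: 30 → 5 → 6 → 1 → 26 → 25 → 30 (one orbit).
Decompose π into cycles: lengths [6, 6, 6, 6, 6, 1] (6 cycles, including the fixed point 0).
sign(π) = (−1)^{n − #cycles} = (−1)^{31−6} = (−1)^25 = -1.

-1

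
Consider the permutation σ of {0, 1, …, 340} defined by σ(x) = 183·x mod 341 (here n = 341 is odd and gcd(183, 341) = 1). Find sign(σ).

Trace 20: π^k(20) = [20, 250, 56, 18, 225, 255, 289] for k=0..6.
14 cycles of lengths [30, 30, 30, 30, 30, 30, 30, 30, 30, 30, 15, 15, 10, 1].
sign(π) = (−1)^{n − #cycles} = (−1)^{341−14} = (−1)^327 = -1.

-1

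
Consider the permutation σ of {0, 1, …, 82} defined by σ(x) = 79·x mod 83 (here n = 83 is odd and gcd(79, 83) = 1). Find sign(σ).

Start at x=17: 17 → 15 → 23 → 74 → 36 → 22 → 78 → … (one orbit).
Cycle type of π: 82 + 1; total 2 cycles.
sign(π) = (−1)^{n − #cycles} = (−1)^{83−2} = (−1)^81 = -1.
(79|83)_J = -1 (Zolotarev's lemma cross-check).

-1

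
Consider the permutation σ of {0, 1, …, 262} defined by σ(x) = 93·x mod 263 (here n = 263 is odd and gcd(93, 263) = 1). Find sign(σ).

Start at x=70: 70 → 198 → 4 → 109 → 143 → 149 → 181 → … (one orbit).
3 cycles of lengths [131, 131, 1].
Σ(ℓ_i−1) = 263−3 = 260; sign = (−1)^260 = +1.
Via Zolotarev, sign(π_{93}) = (93|263) = +1.

+1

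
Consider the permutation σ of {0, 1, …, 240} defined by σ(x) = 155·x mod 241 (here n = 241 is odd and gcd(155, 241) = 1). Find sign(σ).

Trace 82: π^k(82) = [82, 178, 116, 146, 217, 136, 113] for k=0..6.
Cycle lengths of π_155 on ℤ/241ℤ: [240, 1]; 2 cycles in total.
2 cycles on 241: each ℓ→(−1)^(ℓ−1), product (−1)^239 = -1.
(155|241)_J = -1 (Zolotarev's lemma cross-check).

-1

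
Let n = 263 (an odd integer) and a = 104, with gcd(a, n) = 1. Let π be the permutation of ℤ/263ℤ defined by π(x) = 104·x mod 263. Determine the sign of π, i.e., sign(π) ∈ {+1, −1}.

Orbit of 196 under x↦104x: [196, 133, 156, 181, 151, 187, 249]… (length divides ord_263(104)).
Cycle lengths of π_104 on ℤ/263ℤ: [131, 131, 1]; 3 cycles in total.
n − c = 263 − 3 = 260; sign = (−1)^260 = +1.
Check: (104/263) = +1 by Zolotarev.

+1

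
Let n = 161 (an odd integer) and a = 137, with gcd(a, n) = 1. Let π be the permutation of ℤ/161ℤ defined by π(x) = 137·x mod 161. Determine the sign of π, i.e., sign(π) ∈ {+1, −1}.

-1

Trace 137: π^k(137) = [137, 93, 22, 116, 114, 1] for k=0..5.
Cycle lengths of π_137 on ℤ/161ℤ: [6, 6, 6, 6, 6, 6, 6, 6, 6, 6, 6, 6, 6, 6, 6, 6, 6, 6, 6, 6, 6, 6, 3, 3, 2, 2, 2, 2, 2, 2, 2, 2, 2, 2, 2, 1]; 36 cycles in total.
n − c = 161 − 36 = 125; sign = (−1)^125 = -1.
Via Zolotarev, sign(π_{137}) = (137|161) = -1.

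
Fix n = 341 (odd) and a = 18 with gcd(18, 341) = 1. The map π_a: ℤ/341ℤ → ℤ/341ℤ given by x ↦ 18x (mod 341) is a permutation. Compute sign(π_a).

Orbit of 267 under x↦18x: [267, 32, 235, 138, 97, 41, 56]… (length divides ord_341(18)).
Cycle lengths of π_18 on ℤ/341ℤ: [30, 30, 30, 30, 30, 30, 30, 30, 30, 30, 15, 15, 10, 1]; 14 cycles in total.
With 14 cycles on 341 points, sign = (−1)^{341−14} = -1.

-1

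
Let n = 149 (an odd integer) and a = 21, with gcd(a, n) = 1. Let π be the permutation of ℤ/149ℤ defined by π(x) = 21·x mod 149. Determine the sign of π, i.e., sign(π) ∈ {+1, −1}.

-1

Trace 103: π^k(103) = [103, 77, 127, 134, 132, 90, 102] for k=0..6.
Cycle lengths of π_21 on ℤ/149ℤ: [148, 1]; 2 cycles in total.
With 2 cycles on 149 points, sign = (−1)^{149−2} = -1.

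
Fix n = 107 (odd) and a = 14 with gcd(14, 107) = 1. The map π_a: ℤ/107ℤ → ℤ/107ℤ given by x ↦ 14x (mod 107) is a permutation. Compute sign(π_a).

+1

Trace 33: π^k(33) = [33, 34, 48, 30, 99, 102, 37] for k=0..6.
Decompose π into cycles: lengths [53, 53, 1] (3 cycles, including the fixed point 0).
107 − 3 = 104 transpositions; sign(π) = (−1)^104 = +1.
Check: (14/107) = +1 by Zolotarev.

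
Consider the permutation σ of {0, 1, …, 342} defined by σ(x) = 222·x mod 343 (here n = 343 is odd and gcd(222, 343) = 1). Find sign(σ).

-1

Orbit of 223 under x↦222x: [223, 114, 269, 36, 103, 228, 195]… (length divides ord_343(222)).
The orbit structure of x ↦ 222x mod 343: 4 orbits of sizes [294, 42, 6, 1].
4 cycles on 343: each ℓ→(−1)^(ℓ−1), product (−1)^339 = -1.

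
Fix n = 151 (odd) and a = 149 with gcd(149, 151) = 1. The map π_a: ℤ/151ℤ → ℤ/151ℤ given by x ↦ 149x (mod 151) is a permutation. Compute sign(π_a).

-1

Orbit of 147 under x↦149x: [147, 8, 135, 32, 87, 128, 46]… (length divides ord_151(149)).
6 cycles of lengths [30, 30, 30, 30, 30, 1].
6 cycles on 151: each ℓ→(−1)^(ℓ−1), product (−1)^145 = -1.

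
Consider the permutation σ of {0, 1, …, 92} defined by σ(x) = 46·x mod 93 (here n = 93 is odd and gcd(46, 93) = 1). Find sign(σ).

-1

Orbit of 46 under x↦46x: [46, 70, 58, 64, 61, 16, 85]… (length divides ord_93(46)).
12 cycles of lengths [10, 10, 10, 10, 10, 10, 10, 10, 10, 1, 1, 1].
Σ(ℓ_i−1) = 93−12 = 81; sign = (−1)^81 = -1.
The Jacobi symbol (46|93) = -1 (Zolotarev) agrees.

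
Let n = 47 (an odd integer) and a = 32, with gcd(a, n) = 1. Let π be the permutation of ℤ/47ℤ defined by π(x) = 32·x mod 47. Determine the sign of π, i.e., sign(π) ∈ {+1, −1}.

Orbit of 34 under x↦32x: [34, 7, 36, 24, 16, 42, 28]… (length divides ord_47(32)).
Decompose π into cycles: lengths [23, 23, 1] (3 cycles, including the fixed point 0).
sign(π) = (−1)^{n − #cycles} = (−1)^{47−3} = (−1)^44 = +1.

+1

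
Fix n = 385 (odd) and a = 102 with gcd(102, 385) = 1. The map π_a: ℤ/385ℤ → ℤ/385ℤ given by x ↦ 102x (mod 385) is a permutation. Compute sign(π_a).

Orbit of 302 under x↦102x: [302, 4, 23, 36, 207, 324, 323]… (length divides ord_385(102)).
The orbit structure of x ↦ 102x mod 385: 18 orbits of sizes [60, 60, 60, 60, 20, 20, 15, 15, 15, 15, 12, 12, 5, 5, 4, 3, 3, 1].
385 − 18 = 367 transpositions; sign(π) = (−1)^367 = -1.

-1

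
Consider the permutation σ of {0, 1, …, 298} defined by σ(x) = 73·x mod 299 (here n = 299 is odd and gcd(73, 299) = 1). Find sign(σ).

-1

Start at x=77: 77 → 239 → 105 → 190 → 116 → 96 → 131 → … (one orbit).
The orbit structure of x ↦ 73x mod 299: 12 orbits of sizes [44, 44, 44, 44, 44, 44, 11, 11, 4, 4, 4, 1].
299 − 12 = 287 transpositions; sign(π) = (−1)^287 = -1.
(73|299)_J = -1 (Zolotarev's lemma cross-check).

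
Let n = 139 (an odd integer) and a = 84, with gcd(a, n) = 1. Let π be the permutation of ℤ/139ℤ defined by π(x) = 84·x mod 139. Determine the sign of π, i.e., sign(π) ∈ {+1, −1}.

-1

Trace 95: π^k(95) = [95, 57, 62, 65, 39, 79, 103] for k=0..6.
π_84 has 4 disjoint cycles with lengths [46, 46, 46, 1] on {0,…,138}.
With 4 cycles on 139 points, sign = (−1)^{139−4} = -1.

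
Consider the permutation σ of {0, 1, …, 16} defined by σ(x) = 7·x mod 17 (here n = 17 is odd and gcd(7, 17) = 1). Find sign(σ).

-1

Start at x=5: 5 → 1 → 7 → 15 → 3 → 4 → 11 → … (one orbit).
π_7 has 2 disjoint cycles with lengths [16, 1] on {0,…,16}.
2 cycles on 17: each ℓ→(−1)^(ℓ−1), product (−1)^15 = -1.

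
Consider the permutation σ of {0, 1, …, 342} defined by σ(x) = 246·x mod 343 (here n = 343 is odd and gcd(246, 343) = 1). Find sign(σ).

+1

Orbit of 148 under x↦246x: [148, 50, 295, 197, 99, 1, 246]… (length divides ord_343(246)).
91 cycles of lengths [7, 7, 7, 7, 7, 7, 7, 7, 7, 7, 7, 7, 7, 7, 7, 7, 7, 7, 7, 7, 7, 7, 7, 7, 7, 7, 7, 7, 7, 7, 7, 7, 7, 7, 7, 7, 7, 7, 7, 7, 7, 7, 1, 1, 1, 1, 1, 1, 1, 1, 1, 1, 1, 1, 1, 1, 1, 1, 1, 1, 1, 1, 1, 1, 1, 1, 1, 1, 1, 1, 1, 1, 1, 1, 1, 1, 1, 1, 1, 1, 1, 1, 1, 1, 1, 1, 1, 1, 1, 1, 1].
Σ(ℓ_i−1) = 343−91 = 252; sign = (−1)^252 = +1.
(246|343)_J = +1 (Zolotarev's lemma cross-check).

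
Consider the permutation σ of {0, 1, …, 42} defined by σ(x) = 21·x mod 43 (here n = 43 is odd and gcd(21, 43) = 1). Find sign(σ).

Trace 35: π^k(35) = [35, 4, 41, 1, 21, 11, 16] for k=0..6.
7 cycles of lengths [7, 7, 7, 7, 7, 7, 1].
n − c = 43 − 7 = 36; sign = (−1)^36 = +1.
Via Zolotarev, sign(π_{21}) = (21|43) = +1.

+1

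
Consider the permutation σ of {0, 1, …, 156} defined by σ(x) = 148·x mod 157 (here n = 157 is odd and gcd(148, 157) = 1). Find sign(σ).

+1

Orbit of 42 under x↦148x: [42, 93, 105, 154, 27, 71, 146]… (length divides ord_157(148)).
3 cycles of lengths [78, 78, 1].
3 cycles on 157: each ℓ→(−1)^(ℓ−1), product (−1)^154 = +1.
Via Zolotarev, sign(π_{148}) = (148|157) = +1.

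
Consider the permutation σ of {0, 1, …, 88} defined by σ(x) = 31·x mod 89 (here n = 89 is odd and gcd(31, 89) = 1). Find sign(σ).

-1

Trace 3: π^k(3) = [3, 4, 35, 17, 82, 50, 37] for k=0..6.
Cycle type of π: 88 + 1; total 2 cycles.
With 2 cycles on 89 points, sign = (−1)^{89−2} = -1.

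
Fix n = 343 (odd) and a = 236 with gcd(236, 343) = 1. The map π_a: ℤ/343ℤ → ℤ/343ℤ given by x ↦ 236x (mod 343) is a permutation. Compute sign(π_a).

Start at x=337: 337 → 299 → 249 → 111 → 128 → 24 → 176 → … (one orbit).
Cycle type of π: 294 + 42 + 6 + 1; total 4 cycles.
n − c = 343 − 4 = 339; sign = (−1)^339 = -1.

-1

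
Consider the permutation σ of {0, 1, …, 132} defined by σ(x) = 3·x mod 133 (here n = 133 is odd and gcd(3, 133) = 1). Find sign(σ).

Orbit of 9 under x↦3x: [9, 27, 81, 110, 64, 59, 44]… (length divides ord_133(3)).
Cycle type of π: 18×7 + 6 + 1; total 9 cycles.
With 9 cycles on 133 points, sign = (−1)^{133−9} = +1.
Check: (3/133) = +1 by Zolotarev.

+1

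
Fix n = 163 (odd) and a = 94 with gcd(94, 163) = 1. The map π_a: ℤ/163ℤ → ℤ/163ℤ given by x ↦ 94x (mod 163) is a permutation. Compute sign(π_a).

Start at x=133: 133 → 114 → 121 → 127 → 39 → 80 → 22 → … (one orbit).
Cycle lengths of π_94 on ℤ/163ℤ: [162, 1]; 2 cycles in total.
n − c = 163 − 2 = 161; sign = (−1)^161 = -1.
Via Zolotarev, sign(π_{94}) = (94|163) = -1.

-1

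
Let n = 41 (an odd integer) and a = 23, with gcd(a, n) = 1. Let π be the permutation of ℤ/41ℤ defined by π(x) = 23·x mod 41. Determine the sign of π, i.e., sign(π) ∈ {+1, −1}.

Trace 23: π^k(23) = [23, 37, 31, 16, 40, 18, 4] for k=0..6.
The orbit structure of x ↦ 23x mod 41: 5 orbits of sizes [10, 10, 10, 10, 1].
With 5 cycles on 41 points, sign = (−1)^{41−5} = +1.
Zolotarev: (23|41) = +1, matching the cycle-count sign.

+1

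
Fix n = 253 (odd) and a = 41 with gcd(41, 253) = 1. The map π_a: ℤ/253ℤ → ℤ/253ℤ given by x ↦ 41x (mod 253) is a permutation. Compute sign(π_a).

Start at x=87: 87 → 25 → 13 → 27 → 95 → 100 → 52 → … (one orbit).
The orbit structure of x ↦ 41x mod 253: 6 orbits of sizes [110, 110, 11, 11, 10, 1].
With 6 cycles on 253 points, sign = (−1)^{253−6} = -1.
The Jacobi symbol (41|253) = -1 (Zolotarev) agrees.

-1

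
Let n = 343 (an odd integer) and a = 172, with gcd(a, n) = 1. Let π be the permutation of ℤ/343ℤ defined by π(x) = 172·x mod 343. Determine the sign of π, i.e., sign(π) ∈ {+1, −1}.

Start at x=330: 330 → 165 → 254 → 127 → 235 → 289 → 316 → … (one orbit).
π_172 has 7 disjoint cycles with lengths [147, 147, 21, 21, 3, 3, 1] on {0,…,342}.
Σ(ℓ_i−1) = 343−7 = 336; sign = (−1)^336 = +1.
The Jacobi symbol (172|343) = +1 (Zolotarev) agrees.

+1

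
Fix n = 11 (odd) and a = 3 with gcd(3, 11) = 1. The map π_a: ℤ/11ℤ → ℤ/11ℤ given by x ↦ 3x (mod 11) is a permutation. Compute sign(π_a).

Trace 9: π^k(9) = [9, 5, 4, 1, 3] for k=0..4.
Decompose π into cycles: lengths [5, 5, 1] (3 cycles, including the fixed point 0).
n − c = 11 − 3 = 8; sign = (−1)^8 = +1.

+1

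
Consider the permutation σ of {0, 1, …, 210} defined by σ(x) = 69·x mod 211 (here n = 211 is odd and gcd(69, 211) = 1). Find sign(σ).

Start at x=83: 83 → 30 → 171 → 194 → 93 → 87 → 95 → … (one orbit).
π_69 has 3 disjoint cycles with lengths [105, 105, 1] on {0,…,210}.
3 cycles on 211: each ℓ→(−1)^(ℓ−1), product (−1)^208 = +1.

+1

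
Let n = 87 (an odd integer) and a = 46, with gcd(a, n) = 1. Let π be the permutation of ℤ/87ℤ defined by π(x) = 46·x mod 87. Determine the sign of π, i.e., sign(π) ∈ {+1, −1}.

-1

Orbit of 1 under x↦46x: [1, 46, 28, 70]… (length divides ord_87(46)).
Cycle type of π: 4×21 + 1×3; total 24 cycles.
sign(π) = (−1)^{n − #cycles} = (−1)^{87−24} = (−1)^63 = -1.
The Jacobi symbol (46|87) = -1 (Zolotarev) agrees.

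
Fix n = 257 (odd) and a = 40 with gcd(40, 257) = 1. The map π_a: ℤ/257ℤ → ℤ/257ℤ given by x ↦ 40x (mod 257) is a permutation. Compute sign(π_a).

Start at x=103: 103 → 8 → 63 → 207 → 56 → 184 → 164 → … (one orbit).
Decompose π into cycles: lengths [256, 1] (2 cycles, including the fixed point 0).
257 − 2 = 255 transpositions; sign(π) = (−1)^255 = -1.

-1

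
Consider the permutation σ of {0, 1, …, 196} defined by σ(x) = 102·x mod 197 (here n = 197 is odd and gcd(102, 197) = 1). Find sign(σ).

Start at x=59: 59 → 108 → 181 → 141 → 1 → 102 → 160 → … (one orbit).
2 cycles of lengths [196, 1].
With 2 cycles on 197 points, sign = (−1)^{197−2} = -1.

-1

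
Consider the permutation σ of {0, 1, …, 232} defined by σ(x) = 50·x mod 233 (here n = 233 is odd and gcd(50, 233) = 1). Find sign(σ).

Orbit of 66 under x↦50x: [66, 38, 36, 169, 62, 71, 55]… (length divides ord_233(50)).
Decompose π into cycles: lengths [116, 116, 1] (3 cycles, including the fixed point 0).
n − c = 233 − 3 = 230; sign = (−1)^230 = +1.

+1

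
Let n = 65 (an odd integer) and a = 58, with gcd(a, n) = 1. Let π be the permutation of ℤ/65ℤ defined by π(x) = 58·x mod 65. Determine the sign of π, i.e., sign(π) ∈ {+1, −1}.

+1

Trace 64: π^k(64) = [64, 7, 16, 18, 4, 37, 1] for k=0..6.
7 cycles of lengths [12, 12, 12, 12, 12, 4, 1].
65 − 7 = 58 transpositions; sign(π) = (−1)^58 = +1.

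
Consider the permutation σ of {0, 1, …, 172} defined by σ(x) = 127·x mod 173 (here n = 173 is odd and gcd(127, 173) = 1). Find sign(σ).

Orbit of 38 under x↦127x: [38, 155, 136, 145, 77, 91, 139]… (length divides ord_173(127)).
The orbit structure of x ↦ 127x mod 173: 2 orbits of sizes [172, 1].
Σ(ℓ_i−1) = 173−2 = 171; sign = (−1)^171 = -1.

-1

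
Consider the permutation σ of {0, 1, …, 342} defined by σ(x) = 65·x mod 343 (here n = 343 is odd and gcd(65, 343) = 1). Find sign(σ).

+1

Trace 239: π^k(239) = [239, 100, 326, 267, 205, 291, 50] for k=0..6.
Decompose π into cycles: lengths [147, 147, 21, 21, 3, 3, 1] (7 cycles, including the fixed point 0).
Σ(ℓ_i−1) = 343−7 = 336; sign = (−1)^336 = +1.
The Jacobi symbol (65|343) = +1 (Zolotarev) agrees.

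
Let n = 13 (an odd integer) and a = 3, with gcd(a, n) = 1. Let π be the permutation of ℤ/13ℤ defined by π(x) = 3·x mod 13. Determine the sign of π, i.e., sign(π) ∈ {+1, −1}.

+1

Orbit of 9 under x↦3x: [9, 1, 3]… (length divides ord_13(3)).
π_3 has 5 disjoint cycles with lengths [3, 3, 3, 3, 1] on {0,…,12}.
13 − 5 = 8 transpositions; sign(π) = (−1)^8 = +1.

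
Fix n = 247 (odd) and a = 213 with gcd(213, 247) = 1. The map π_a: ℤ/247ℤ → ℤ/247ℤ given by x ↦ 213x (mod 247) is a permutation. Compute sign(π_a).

Start at x=73: 73 → 235 → 161 → 207 → 125 → 196 → 5 → … (one orbit).
Decompose π into cycles: lengths [36, 36, 36, 36, 36, 36, 9, 9, 4, 4, 4, 1] (12 cycles, including the fixed point 0).
Σ(ℓ_i−1) = 247−12 = 235; sign = (−1)^235 = -1.
Check: (213/247) = -1 by Zolotarev.

-1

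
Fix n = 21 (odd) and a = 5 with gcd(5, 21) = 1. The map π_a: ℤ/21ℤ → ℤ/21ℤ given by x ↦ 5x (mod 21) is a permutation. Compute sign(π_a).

Start at x=1: 1 → 5 → 4 → 20 → 16 → 17 → 1 (one orbit).
The orbit structure of x ↦ 5x mod 21: 5 orbits of sizes [6, 6, 6, 2, 1].
sign(π) = (−1)^{n − #cycles} = (−1)^{21−5} = (−1)^16 = +1.
Check: (5/21) = +1 by Zolotarev.

+1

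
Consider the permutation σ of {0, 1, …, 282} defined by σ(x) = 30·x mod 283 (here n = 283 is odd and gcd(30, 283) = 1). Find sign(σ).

-1

Trace 58: π^k(58) = [58, 42, 128, 161, 19, 4, 120] for k=0..6.
π_30 has 4 disjoint cycles with lengths [94, 94, 94, 1] on {0,…,282}.
4 cycles on 283: each ℓ→(−1)^(ℓ−1), product (−1)^279 = -1.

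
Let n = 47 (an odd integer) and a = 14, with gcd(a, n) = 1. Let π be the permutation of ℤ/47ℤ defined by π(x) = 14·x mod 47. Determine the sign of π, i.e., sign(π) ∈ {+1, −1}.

Orbit of 42 under x↦14x: [42, 24, 7, 4, 9, 32, 25]… (length divides ord_47(14)).
3 cycles of lengths [23, 23, 1].
sign(π) = (−1)^{n − #cycles} = (−1)^{47−3} = (−1)^44 = +1.
The Jacobi symbol (14|47) = +1 (Zolotarev) agrees.

+1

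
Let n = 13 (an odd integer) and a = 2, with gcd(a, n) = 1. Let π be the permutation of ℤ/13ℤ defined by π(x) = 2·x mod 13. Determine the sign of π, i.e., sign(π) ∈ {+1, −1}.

Start at x=5: 5 → 10 → 7 → 1 → 2 → 4 → 8 → … (one orbit).
Cycle type of π: 12 + 1; total 2 cycles.
13 − 2 = 11 transpositions; sign(π) = (−1)^11 = -1.
(2|13)_J = -1 (Zolotarev's lemma cross-check).

-1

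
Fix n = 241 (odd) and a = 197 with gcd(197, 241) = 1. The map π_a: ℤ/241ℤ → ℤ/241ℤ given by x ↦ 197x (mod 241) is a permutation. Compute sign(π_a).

-1

Trace 130: π^k(130) = [130, 64, 76, 30, 126, 240, 44] for k=0..6.
Cycle lengths of π_197 on ℤ/241ℤ: [16, 16, 16, 16, 16, 16, 16, 16, 16, 16, 16, 16, 16, 16, 16, 1]; 16 cycles in total.
n − c = 241 − 16 = 225; sign = (−1)^225 = -1.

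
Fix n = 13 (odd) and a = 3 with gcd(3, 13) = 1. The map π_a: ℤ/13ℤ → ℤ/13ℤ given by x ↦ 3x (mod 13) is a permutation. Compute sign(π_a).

Orbit of 1 under x↦3x: [1, 3, 9]… (length divides ord_13(3)).
5 cycles of lengths [3, 3, 3, 3, 1].
n − c = 13 − 5 = 8; sign = (−1)^8 = +1.
Via Zolotarev, sign(π_{3}) = (3|13) = +1.

+1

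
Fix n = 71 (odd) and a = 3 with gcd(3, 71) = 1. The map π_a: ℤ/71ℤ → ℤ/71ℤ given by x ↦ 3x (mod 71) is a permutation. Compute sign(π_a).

Trace 58: π^k(58) = [58, 32, 25, 4, 12, 36, 37] for k=0..6.
The orbit structure of x ↦ 3x mod 71: 3 orbits of sizes [35, 35, 1].
With 3 cycles on 71 points, sign = (−1)^{71−3} = +1.
The Jacobi symbol (3|71) = +1 (Zolotarev) agrees.

+1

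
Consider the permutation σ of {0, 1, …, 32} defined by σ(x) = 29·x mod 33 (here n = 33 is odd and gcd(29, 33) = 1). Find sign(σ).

+1

Orbit of 32 under x↦29x: [32, 4, 17, 31, 8, 1, 29]… (length divides ord_33(29)).
The orbit structure of x ↦ 29x mod 33: 5 orbits of sizes [10, 10, 10, 2, 1].
5 cycles on 33: each ℓ→(−1)^(ℓ−1), product (−1)^28 = +1.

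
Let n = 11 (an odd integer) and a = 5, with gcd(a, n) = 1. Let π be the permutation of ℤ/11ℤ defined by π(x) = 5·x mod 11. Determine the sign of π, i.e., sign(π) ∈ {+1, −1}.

Start at x=1: 1 → 5 → 3 → 4 → 9 → 1 (one orbit).
The orbit structure of x ↦ 5x mod 11: 3 orbits of sizes [5, 5, 1].
n − c = 11 − 3 = 8; sign = (−1)^8 = +1.
(5|11)_J = +1 (Zolotarev's lemma cross-check).

+1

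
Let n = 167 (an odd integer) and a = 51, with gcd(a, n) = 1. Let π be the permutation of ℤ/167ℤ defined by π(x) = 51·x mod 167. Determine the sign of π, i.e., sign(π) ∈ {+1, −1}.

-1

Start at x=73: 73 → 49 → 161 → 28 → 92 → 16 → 148 → … (one orbit).
π_51 has 2 disjoint cycles with lengths [166, 1] on {0,…,166}.
n − c = 167 − 2 = 165; sign = (−1)^165 = -1.
(51|167)_J = -1 (Zolotarev's lemma cross-check).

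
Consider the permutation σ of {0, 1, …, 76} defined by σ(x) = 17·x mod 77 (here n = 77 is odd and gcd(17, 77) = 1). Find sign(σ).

Start at x=36: 36 → 73 → 9 → 76 → 60 → 19 → 15 → … (one orbit).
π_17 has 5 disjoint cycles with lengths [30, 30, 10, 6, 1] on {0,…,76}.
5 cycles on 77: each ℓ→(−1)^(ℓ−1), product (−1)^72 = +1.
Via Zolotarev, sign(π_{17}) = (17|77) = +1.

+1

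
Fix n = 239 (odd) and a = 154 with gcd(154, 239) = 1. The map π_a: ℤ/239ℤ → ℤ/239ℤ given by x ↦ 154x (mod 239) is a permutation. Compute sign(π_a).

Start at x=206: 206 → 176 → 97 → 120 → 77 → 147 → 172 → … (one orbit).
π_154 has 2 disjoint cycles with lengths [238, 1] on {0,…,238}.
sign(π) = (−1)^{n − #cycles} = (−1)^{239−2} = (−1)^237 = -1.
Check: (154/239) = -1 by Zolotarev.

-1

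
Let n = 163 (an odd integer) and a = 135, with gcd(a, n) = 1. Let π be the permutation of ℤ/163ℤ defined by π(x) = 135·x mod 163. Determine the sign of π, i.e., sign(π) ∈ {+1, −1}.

+1

Start at x=132: 132 → 53 → 146 → 150 → 38 → 77 → 126 → … (one orbit).
Decompose π into cycles: lengths [27, 27, 27, 27, 27, 27, 1] (7 cycles, including the fixed point 0).
n − c = 163 − 7 = 156; sign = (−1)^156 = +1.
Zolotarev: (135|163) = +1, matching the cycle-count sign.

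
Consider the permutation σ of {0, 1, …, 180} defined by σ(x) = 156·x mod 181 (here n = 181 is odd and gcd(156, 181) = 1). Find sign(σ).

Start at x=29: 29 → 180 → 25 → 99 → 59 → 154 → 132 → … (one orbit).
Cycle lengths of π_156 on ℤ/181ℤ: [30, 30, 30, 30, 30, 30, 1]; 7 cycles in total.
n − c = 181 − 7 = 174; sign = (−1)^174 = +1.
(156|181)_J = +1 (Zolotarev's lemma cross-check).

+1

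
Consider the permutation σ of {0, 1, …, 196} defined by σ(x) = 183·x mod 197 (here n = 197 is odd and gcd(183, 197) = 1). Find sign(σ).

Trace 183: π^k(183) = [183, 196, 14, 1] for k=0..3.
The orbit structure of x ↦ 183x mod 197: 50 orbits of sizes [4, 4, 4, 4, 4, 4, 4, 4, 4, 4, 4, 4, 4, 4, 4, 4, 4, 4, 4, 4, 4, 4, 4, 4, 4, 4, 4, 4, 4, 4, 4, 4, 4, 4, 4, 4, 4, 4, 4, 4, 4, 4, 4, 4, 4, 4, 4, 4, 4, 1].
50 cycles on 197: each ℓ→(−1)^(ℓ−1), product (−1)^147 = -1.

-1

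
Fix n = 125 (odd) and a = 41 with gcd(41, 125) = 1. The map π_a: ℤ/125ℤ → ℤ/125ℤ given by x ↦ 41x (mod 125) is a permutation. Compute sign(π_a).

Start at x=121: 121 → 86 → 26 → 66 → 81 → 71 → 36 → … (one orbit).
13 cycles of lengths [25, 25, 25, 25, 5, 5, 5, 5, 1, 1, 1, 1, 1].
125 − 13 = 112 transpositions; sign(π) = (−1)^112 = +1.
The Jacobi symbol (41|125) = +1 (Zolotarev) agrees.

+1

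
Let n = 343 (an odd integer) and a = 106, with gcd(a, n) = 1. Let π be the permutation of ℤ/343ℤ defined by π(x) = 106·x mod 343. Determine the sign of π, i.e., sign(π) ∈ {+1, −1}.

Start at x=239: 239 → 295 → 57 → 211 → 71 → 323 → 281 → … (one orbit).
The orbit structure of x ↦ 106x mod 343: 19 orbits of sizes [49, 49, 49, 49, 49, 49, 7, 7, 7, 7, 7, 7, 1, 1, 1, 1, 1, 1, 1].
19 cycles on 343: each ℓ→(−1)^(ℓ−1), product (−1)^324 = +1.
Zolotarev: (106|343) = +1, matching the cycle-count sign.

+1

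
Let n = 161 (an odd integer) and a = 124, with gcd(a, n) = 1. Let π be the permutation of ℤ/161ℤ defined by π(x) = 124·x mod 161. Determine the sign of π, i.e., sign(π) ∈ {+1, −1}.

-1

Start at x=52: 52 → 8 → 26 → 4 → 13 → 2 → 87 → … (one orbit).
π_124 has 6 disjoint cycles with lengths [66, 66, 11, 11, 6, 1] on {0,…,160}.
6 cycles on 161: each ℓ→(−1)^(ℓ−1), product (−1)^155 = -1.
The Jacobi symbol (124|161) = -1 (Zolotarev) agrees.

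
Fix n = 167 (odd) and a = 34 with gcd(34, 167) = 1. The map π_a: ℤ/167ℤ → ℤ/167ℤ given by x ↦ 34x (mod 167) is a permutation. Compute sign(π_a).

-1

Trace 128: π^k(128) = [128, 10, 6, 37, 89, 20, 12] for k=0..6.
Cycle lengths of π_34 on ℤ/167ℤ: [166, 1]; 2 cycles in total.
2 cycles on 167: each ℓ→(−1)^(ℓ−1), product (−1)^165 = -1.
Via Zolotarev, sign(π_{34}) = (34|167) = -1.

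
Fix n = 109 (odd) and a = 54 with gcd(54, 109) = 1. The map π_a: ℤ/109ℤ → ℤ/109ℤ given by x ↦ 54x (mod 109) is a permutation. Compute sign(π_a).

-1

Orbit of 107 under x↦54x: [107, 1, 54, 82, 68, 75, 17]… (length divides ord_109(54)).
Cycle type of π: 36×3 + 1; total 4 cycles.
109 − 4 = 105 transpositions; sign(π) = (−1)^105 = -1.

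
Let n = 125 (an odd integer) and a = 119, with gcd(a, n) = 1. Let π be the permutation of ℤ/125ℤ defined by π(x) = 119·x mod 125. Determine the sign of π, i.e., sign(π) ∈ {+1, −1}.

Trace 121: π^k(121) = [121, 24, 106, 114, 66, 104, 1] for k=0..6.
π_119 has 7 disjoint cycles with lengths [50, 50, 10, 10, 2, 2, 1] on {0,…,124}.
n − c = 125 − 7 = 118; sign = (−1)^118 = +1.

+1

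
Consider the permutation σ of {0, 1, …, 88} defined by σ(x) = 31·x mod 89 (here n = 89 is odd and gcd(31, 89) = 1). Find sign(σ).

-1

Trace 56: π^k(56) = [56, 45, 60, 80, 77, 73, 38] for k=0..6.
2 cycles of lengths [88, 1].
sign(π) = (−1)^{n − #cycles} = (−1)^{89−2} = (−1)^87 = -1.
(31|89)_J = -1 (Zolotarev's lemma cross-check).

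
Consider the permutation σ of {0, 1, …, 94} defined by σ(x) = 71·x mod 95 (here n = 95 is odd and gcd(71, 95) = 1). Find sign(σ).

Orbit of 91 under x↦71x: [91, 1, 71, 6, 46, 36, 86]… (length divides ord_95(71)).
10 cycles of lengths [18, 18, 18, 18, 18, 1, 1, 1, 1, 1].
sign(π) = (−1)^{n − #cycles} = (−1)^{95−10} = (−1)^85 = -1.
The Jacobi symbol (71|95) = -1 (Zolotarev) agrees.

-1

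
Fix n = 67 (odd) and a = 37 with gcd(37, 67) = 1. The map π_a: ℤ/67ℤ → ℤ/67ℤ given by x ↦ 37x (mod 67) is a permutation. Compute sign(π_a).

Orbit of 1 under x↦37x: [1, 37, 29]… (length divides ord_67(37)).
The orbit structure of x ↦ 37x mod 67: 23 orbits of sizes [3, 3, 3, 3, 3, 3, 3, 3, 3, 3, 3, 3, 3, 3, 3, 3, 3, 3, 3, 3, 3, 3, 1].
67 − 23 = 44 transpositions; sign(π) = (−1)^44 = +1.

+1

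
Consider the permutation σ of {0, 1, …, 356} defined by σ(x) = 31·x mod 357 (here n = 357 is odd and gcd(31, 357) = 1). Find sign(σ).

Start at x=97: 97 → 151 → 40 → 169 → 241 → 331 → 265 → … (one orbit).
Cycle type of π: 48×6 + 16×3 + 6×3 + 1×3; total 15 cycles.
With 15 cycles on 357 points, sign = (−1)^{357−15} = +1.
(31|357)_J = +1 (Zolotarev's lemma cross-check).

+1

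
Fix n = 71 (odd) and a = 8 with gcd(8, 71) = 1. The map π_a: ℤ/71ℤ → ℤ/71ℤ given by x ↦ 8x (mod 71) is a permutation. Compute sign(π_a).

Orbit of 48 under x↦8x: [48, 29, 19, 10, 9, 1, 8]… (length divides ord_71(8)).
The orbit structure of x ↦ 8x mod 71: 3 orbits of sizes [35, 35, 1].
n − c = 71 − 3 = 68; sign = (−1)^68 = +1.
(8|71)_J = +1 (Zolotarev's lemma cross-check).

+1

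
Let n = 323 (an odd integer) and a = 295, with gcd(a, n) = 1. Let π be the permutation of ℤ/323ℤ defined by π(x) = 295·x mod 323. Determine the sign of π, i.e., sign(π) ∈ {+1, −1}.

+1

Orbit of 198 under x↦295x: [198, 270, 192, 115, 10, 43, 88]… (length divides ord_323(295)).
Cycle lengths of π_295 on ℤ/323ℤ: [144, 144, 18, 16, 1]; 5 cycles in total.
sign(π) = (−1)^{n − #cycles} = (−1)^{323−5} = (−1)^318 = +1.
Via Zolotarev, sign(π_{295}) = (295|323) = +1.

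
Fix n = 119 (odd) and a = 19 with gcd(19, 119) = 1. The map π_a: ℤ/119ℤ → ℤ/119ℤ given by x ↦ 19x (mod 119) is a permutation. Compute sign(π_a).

-1

Trace 4: π^k(4) = [4, 76, 16, 66, 64, 26, 18] for k=0..6.
Cycle type of π: 24×4 + 8×2 + 6 + 1; total 8 cycles.
119 − 8 = 111 transpositions; sign(π) = (−1)^111 = -1.
Check: (19/119) = -1 by Zolotarev.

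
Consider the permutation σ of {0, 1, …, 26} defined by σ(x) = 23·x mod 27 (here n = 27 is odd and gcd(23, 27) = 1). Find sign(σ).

Orbit of 25 under x↦23x: [25, 8, 22, 20, 1, 23, 16]… (length divides ord_27(23)).
Cycle type of π: 18 + 6 + 2 + 1; total 4 cycles.
27 − 4 = 23 transpositions; sign(π) = (−1)^23 = -1.
Check: (23/27) = -1 by Zolotarev.

-1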